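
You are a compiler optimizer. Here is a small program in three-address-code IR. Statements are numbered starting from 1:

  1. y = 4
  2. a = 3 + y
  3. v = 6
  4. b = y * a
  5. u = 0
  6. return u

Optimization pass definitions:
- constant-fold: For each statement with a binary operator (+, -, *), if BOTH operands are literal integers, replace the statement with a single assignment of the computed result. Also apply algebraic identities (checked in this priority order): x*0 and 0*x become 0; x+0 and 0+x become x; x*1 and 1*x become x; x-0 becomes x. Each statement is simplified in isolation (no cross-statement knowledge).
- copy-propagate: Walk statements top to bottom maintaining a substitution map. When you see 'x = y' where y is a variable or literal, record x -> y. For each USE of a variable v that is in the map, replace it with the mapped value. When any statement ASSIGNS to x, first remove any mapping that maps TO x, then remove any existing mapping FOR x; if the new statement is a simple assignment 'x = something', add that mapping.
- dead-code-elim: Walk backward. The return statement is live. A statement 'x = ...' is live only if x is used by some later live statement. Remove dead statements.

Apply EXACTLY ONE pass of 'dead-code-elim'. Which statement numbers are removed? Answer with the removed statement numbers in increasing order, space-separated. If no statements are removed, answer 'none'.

Answer: 1 2 3 4

Derivation:
Backward liveness scan:
Stmt 1 'y = 4': DEAD (y not in live set [])
Stmt 2 'a = 3 + y': DEAD (a not in live set [])
Stmt 3 'v = 6': DEAD (v not in live set [])
Stmt 4 'b = y * a': DEAD (b not in live set [])
Stmt 5 'u = 0': KEEP (u is live); live-in = []
Stmt 6 'return u': KEEP (return); live-in = ['u']
Removed statement numbers: [1, 2, 3, 4]
Surviving IR:
  u = 0
  return u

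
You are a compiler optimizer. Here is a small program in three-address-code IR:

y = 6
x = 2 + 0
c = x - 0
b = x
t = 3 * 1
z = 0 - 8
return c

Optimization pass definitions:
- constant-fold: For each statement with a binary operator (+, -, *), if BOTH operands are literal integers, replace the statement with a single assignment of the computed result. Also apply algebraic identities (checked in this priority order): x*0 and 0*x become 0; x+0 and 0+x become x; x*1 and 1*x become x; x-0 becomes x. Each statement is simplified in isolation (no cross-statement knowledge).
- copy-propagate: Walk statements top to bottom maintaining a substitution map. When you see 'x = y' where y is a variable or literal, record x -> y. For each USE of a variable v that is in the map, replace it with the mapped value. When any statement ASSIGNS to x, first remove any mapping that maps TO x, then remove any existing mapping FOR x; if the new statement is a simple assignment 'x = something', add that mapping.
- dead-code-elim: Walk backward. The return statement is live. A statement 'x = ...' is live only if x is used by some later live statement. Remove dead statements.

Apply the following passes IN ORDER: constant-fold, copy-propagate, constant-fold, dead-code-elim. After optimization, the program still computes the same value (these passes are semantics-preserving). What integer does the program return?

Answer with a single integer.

Initial IR:
  y = 6
  x = 2 + 0
  c = x - 0
  b = x
  t = 3 * 1
  z = 0 - 8
  return c
After constant-fold (7 stmts):
  y = 6
  x = 2
  c = x
  b = x
  t = 3
  z = -8
  return c
After copy-propagate (7 stmts):
  y = 6
  x = 2
  c = 2
  b = 2
  t = 3
  z = -8
  return 2
After constant-fold (7 stmts):
  y = 6
  x = 2
  c = 2
  b = 2
  t = 3
  z = -8
  return 2
After dead-code-elim (1 stmts):
  return 2
Evaluate:
  y = 6  =>  y = 6
  x = 2 + 0  =>  x = 2
  c = x - 0  =>  c = 2
  b = x  =>  b = 2
  t = 3 * 1  =>  t = 3
  z = 0 - 8  =>  z = -8
  return c = 2

Answer: 2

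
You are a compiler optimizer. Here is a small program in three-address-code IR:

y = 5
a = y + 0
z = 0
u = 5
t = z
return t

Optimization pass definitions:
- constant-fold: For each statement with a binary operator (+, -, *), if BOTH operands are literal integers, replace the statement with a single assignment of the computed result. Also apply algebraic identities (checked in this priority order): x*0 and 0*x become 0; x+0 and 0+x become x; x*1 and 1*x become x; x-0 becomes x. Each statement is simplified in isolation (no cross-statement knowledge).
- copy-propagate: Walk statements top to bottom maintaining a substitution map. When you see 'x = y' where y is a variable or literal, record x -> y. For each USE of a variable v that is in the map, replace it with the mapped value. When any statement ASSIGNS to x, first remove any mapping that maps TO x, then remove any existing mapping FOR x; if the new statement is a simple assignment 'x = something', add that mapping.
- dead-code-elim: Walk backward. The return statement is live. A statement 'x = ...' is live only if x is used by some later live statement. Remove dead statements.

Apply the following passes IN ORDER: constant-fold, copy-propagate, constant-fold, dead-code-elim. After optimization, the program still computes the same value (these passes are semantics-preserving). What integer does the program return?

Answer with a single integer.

Answer: 0

Derivation:
Initial IR:
  y = 5
  a = y + 0
  z = 0
  u = 5
  t = z
  return t
After constant-fold (6 stmts):
  y = 5
  a = y
  z = 0
  u = 5
  t = z
  return t
After copy-propagate (6 stmts):
  y = 5
  a = 5
  z = 0
  u = 5
  t = 0
  return 0
After constant-fold (6 stmts):
  y = 5
  a = 5
  z = 0
  u = 5
  t = 0
  return 0
After dead-code-elim (1 stmts):
  return 0
Evaluate:
  y = 5  =>  y = 5
  a = y + 0  =>  a = 5
  z = 0  =>  z = 0
  u = 5  =>  u = 5
  t = z  =>  t = 0
  return t = 0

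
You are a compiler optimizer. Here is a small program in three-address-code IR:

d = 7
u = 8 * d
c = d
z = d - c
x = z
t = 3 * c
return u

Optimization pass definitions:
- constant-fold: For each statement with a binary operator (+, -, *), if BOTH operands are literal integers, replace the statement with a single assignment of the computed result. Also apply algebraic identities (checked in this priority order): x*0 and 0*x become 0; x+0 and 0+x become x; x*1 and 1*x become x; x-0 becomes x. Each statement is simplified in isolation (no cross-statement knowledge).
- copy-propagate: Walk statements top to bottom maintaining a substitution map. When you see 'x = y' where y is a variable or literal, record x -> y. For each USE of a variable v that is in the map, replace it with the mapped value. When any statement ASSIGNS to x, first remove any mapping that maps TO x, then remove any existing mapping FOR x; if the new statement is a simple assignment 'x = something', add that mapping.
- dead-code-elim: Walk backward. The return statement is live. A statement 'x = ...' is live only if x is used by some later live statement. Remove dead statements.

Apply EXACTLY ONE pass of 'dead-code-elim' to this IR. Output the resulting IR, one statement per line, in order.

Applying dead-code-elim statement-by-statement:
  [7] return u  -> KEEP (return); live=['u']
  [6] t = 3 * c  -> DEAD (t not live)
  [5] x = z  -> DEAD (x not live)
  [4] z = d - c  -> DEAD (z not live)
  [3] c = d  -> DEAD (c not live)
  [2] u = 8 * d  -> KEEP; live=['d']
  [1] d = 7  -> KEEP; live=[]
Result (3 stmts):
  d = 7
  u = 8 * d
  return u

Answer: d = 7
u = 8 * d
return u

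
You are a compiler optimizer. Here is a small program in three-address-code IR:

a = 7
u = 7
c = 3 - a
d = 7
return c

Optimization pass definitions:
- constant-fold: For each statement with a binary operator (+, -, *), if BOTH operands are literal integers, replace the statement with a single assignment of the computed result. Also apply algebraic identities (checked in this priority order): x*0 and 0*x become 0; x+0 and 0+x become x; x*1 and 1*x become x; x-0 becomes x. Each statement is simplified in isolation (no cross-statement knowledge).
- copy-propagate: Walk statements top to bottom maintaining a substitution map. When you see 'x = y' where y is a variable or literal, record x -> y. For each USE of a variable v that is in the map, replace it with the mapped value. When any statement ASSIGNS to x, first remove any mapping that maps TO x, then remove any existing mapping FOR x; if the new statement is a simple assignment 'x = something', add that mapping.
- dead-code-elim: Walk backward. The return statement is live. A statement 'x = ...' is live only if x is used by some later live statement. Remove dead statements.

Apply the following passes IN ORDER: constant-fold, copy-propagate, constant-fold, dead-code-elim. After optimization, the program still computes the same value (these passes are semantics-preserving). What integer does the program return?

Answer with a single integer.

Answer: -4

Derivation:
Initial IR:
  a = 7
  u = 7
  c = 3 - a
  d = 7
  return c
After constant-fold (5 stmts):
  a = 7
  u = 7
  c = 3 - a
  d = 7
  return c
After copy-propagate (5 stmts):
  a = 7
  u = 7
  c = 3 - 7
  d = 7
  return c
After constant-fold (5 stmts):
  a = 7
  u = 7
  c = -4
  d = 7
  return c
After dead-code-elim (2 stmts):
  c = -4
  return c
Evaluate:
  a = 7  =>  a = 7
  u = 7  =>  u = 7
  c = 3 - a  =>  c = -4
  d = 7  =>  d = 7
  return c = -4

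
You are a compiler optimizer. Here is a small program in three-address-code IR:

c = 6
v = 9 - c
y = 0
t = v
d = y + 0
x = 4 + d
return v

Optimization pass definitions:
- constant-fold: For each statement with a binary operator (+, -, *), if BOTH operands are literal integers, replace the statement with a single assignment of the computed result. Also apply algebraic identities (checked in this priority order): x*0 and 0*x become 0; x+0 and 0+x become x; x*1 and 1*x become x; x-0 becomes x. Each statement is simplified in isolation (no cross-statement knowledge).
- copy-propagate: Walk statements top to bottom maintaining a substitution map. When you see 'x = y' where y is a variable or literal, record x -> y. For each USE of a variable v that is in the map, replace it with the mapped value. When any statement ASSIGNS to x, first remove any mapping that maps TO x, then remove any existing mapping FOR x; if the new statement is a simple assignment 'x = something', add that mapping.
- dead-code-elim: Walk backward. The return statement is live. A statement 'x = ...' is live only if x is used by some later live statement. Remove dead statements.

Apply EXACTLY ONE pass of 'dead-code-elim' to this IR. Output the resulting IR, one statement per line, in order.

Answer: c = 6
v = 9 - c
return v

Derivation:
Applying dead-code-elim statement-by-statement:
  [7] return v  -> KEEP (return); live=['v']
  [6] x = 4 + d  -> DEAD (x not live)
  [5] d = y + 0  -> DEAD (d not live)
  [4] t = v  -> DEAD (t not live)
  [3] y = 0  -> DEAD (y not live)
  [2] v = 9 - c  -> KEEP; live=['c']
  [1] c = 6  -> KEEP; live=[]
Result (3 stmts):
  c = 6
  v = 9 - c
  return v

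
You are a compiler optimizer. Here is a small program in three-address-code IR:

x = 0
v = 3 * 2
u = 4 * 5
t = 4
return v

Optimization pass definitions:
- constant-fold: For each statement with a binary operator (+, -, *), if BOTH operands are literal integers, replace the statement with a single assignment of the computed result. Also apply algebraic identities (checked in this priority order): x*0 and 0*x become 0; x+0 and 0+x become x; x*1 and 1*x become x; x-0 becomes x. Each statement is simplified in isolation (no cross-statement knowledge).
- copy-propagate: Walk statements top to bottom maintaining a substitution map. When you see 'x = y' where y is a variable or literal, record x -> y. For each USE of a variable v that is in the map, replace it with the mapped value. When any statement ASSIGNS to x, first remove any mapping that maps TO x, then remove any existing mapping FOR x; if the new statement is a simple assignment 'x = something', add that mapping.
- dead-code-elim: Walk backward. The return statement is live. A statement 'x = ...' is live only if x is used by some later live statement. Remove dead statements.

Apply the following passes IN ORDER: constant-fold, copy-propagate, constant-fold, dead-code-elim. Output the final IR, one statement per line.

Initial IR:
  x = 0
  v = 3 * 2
  u = 4 * 5
  t = 4
  return v
After constant-fold (5 stmts):
  x = 0
  v = 6
  u = 20
  t = 4
  return v
After copy-propagate (5 stmts):
  x = 0
  v = 6
  u = 20
  t = 4
  return 6
After constant-fold (5 stmts):
  x = 0
  v = 6
  u = 20
  t = 4
  return 6
After dead-code-elim (1 stmts):
  return 6

Answer: return 6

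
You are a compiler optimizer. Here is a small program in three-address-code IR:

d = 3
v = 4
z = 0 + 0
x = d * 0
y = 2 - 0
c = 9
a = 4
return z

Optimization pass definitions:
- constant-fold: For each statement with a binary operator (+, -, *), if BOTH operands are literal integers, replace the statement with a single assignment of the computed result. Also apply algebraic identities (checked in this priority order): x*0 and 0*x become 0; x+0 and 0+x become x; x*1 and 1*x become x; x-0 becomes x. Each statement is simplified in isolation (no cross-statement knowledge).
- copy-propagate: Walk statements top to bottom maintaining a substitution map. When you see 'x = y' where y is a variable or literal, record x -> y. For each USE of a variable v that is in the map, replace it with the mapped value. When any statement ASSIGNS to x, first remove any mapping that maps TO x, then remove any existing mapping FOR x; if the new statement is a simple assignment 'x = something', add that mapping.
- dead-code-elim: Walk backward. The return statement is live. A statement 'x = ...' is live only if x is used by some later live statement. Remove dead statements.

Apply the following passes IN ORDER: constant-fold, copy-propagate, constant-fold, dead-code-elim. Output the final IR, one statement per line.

Initial IR:
  d = 3
  v = 4
  z = 0 + 0
  x = d * 0
  y = 2 - 0
  c = 9
  a = 4
  return z
After constant-fold (8 stmts):
  d = 3
  v = 4
  z = 0
  x = 0
  y = 2
  c = 9
  a = 4
  return z
After copy-propagate (8 stmts):
  d = 3
  v = 4
  z = 0
  x = 0
  y = 2
  c = 9
  a = 4
  return 0
After constant-fold (8 stmts):
  d = 3
  v = 4
  z = 0
  x = 0
  y = 2
  c = 9
  a = 4
  return 0
After dead-code-elim (1 stmts):
  return 0

Answer: return 0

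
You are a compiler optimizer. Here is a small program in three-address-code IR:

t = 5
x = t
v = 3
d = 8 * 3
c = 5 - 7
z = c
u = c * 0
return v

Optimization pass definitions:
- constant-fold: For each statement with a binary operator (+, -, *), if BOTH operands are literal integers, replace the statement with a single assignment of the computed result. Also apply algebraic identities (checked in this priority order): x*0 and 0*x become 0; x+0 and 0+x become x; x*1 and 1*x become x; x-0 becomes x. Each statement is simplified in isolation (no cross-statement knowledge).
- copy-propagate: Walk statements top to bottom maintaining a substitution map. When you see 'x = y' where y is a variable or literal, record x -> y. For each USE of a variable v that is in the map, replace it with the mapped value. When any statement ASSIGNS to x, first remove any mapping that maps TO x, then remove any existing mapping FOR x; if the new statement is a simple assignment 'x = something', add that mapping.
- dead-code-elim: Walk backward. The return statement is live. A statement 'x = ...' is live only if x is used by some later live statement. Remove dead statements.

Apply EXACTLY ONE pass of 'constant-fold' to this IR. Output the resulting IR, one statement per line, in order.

Answer: t = 5
x = t
v = 3
d = 24
c = -2
z = c
u = 0
return v

Derivation:
Applying constant-fold statement-by-statement:
  [1] t = 5  (unchanged)
  [2] x = t  (unchanged)
  [3] v = 3  (unchanged)
  [4] d = 8 * 3  -> d = 24
  [5] c = 5 - 7  -> c = -2
  [6] z = c  (unchanged)
  [7] u = c * 0  -> u = 0
  [8] return v  (unchanged)
Result (8 stmts):
  t = 5
  x = t
  v = 3
  d = 24
  c = -2
  z = c
  u = 0
  return v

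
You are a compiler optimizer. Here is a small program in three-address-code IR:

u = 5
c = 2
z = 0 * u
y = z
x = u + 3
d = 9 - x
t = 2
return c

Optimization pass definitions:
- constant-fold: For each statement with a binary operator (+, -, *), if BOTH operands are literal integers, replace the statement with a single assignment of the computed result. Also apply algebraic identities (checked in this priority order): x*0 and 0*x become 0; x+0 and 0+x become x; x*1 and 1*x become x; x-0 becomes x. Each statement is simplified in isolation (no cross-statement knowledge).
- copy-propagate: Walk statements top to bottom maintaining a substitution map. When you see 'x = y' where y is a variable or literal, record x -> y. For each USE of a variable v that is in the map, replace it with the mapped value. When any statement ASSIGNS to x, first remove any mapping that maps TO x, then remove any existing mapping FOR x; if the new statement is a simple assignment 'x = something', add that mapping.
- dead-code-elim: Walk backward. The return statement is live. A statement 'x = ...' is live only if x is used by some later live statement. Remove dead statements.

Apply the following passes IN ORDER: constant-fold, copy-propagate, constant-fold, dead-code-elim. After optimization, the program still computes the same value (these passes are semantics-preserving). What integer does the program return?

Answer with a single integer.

Answer: 2

Derivation:
Initial IR:
  u = 5
  c = 2
  z = 0 * u
  y = z
  x = u + 3
  d = 9 - x
  t = 2
  return c
After constant-fold (8 stmts):
  u = 5
  c = 2
  z = 0
  y = z
  x = u + 3
  d = 9 - x
  t = 2
  return c
After copy-propagate (8 stmts):
  u = 5
  c = 2
  z = 0
  y = 0
  x = 5 + 3
  d = 9 - x
  t = 2
  return 2
After constant-fold (8 stmts):
  u = 5
  c = 2
  z = 0
  y = 0
  x = 8
  d = 9 - x
  t = 2
  return 2
After dead-code-elim (1 stmts):
  return 2
Evaluate:
  u = 5  =>  u = 5
  c = 2  =>  c = 2
  z = 0 * u  =>  z = 0
  y = z  =>  y = 0
  x = u + 3  =>  x = 8
  d = 9 - x  =>  d = 1
  t = 2  =>  t = 2
  return c = 2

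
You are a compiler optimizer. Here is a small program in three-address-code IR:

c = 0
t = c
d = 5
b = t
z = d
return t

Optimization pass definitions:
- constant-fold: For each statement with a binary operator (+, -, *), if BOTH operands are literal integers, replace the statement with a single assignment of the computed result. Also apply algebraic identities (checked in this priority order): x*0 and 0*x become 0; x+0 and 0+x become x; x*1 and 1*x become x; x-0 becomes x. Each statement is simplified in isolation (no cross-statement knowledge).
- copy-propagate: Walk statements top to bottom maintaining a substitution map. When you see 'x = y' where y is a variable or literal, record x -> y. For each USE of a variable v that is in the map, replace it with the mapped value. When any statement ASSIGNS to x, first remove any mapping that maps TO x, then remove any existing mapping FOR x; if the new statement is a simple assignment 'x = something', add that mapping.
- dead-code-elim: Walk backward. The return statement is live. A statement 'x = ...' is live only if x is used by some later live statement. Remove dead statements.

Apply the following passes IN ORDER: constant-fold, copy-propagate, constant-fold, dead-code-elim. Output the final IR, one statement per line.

Initial IR:
  c = 0
  t = c
  d = 5
  b = t
  z = d
  return t
After constant-fold (6 stmts):
  c = 0
  t = c
  d = 5
  b = t
  z = d
  return t
After copy-propagate (6 stmts):
  c = 0
  t = 0
  d = 5
  b = 0
  z = 5
  return 0
After constant-fold (6 stmts):
  c = 0
  t = 0
  d = 5
  b = 0
  z = 5
  return 0
After dead-code-elim (1 stmts):
  return 0

Answer: return 0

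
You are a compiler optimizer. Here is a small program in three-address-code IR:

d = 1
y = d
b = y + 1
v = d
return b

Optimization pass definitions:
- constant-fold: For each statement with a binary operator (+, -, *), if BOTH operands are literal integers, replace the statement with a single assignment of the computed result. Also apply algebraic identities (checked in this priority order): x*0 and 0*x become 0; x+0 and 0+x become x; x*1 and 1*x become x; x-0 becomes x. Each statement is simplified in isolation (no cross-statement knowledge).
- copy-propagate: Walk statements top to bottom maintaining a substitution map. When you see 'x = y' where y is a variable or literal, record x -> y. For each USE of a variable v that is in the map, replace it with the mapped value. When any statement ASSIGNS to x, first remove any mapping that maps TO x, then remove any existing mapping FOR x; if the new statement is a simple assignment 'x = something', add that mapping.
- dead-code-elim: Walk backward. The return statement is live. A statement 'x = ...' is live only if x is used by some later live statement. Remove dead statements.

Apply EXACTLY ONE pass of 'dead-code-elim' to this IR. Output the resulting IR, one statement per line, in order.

Answer: d = 1
y = d
b = y + 1
return b

Derivation:
Applying dead-code-elim statement-by-statement:
  [5] return b  -> KEEP (return); live=['b']
  [4] v = d  -> DEAD (v not live)
  [3] b = y + 1  -> KEEP; live=['y']
  [2] y = d  -> KEEP; live=['d']
  [1] d = 1  -> KEEP; live=[]
Result (4 stmts):
  d = 1
  y = d
  b = y + 1
  return b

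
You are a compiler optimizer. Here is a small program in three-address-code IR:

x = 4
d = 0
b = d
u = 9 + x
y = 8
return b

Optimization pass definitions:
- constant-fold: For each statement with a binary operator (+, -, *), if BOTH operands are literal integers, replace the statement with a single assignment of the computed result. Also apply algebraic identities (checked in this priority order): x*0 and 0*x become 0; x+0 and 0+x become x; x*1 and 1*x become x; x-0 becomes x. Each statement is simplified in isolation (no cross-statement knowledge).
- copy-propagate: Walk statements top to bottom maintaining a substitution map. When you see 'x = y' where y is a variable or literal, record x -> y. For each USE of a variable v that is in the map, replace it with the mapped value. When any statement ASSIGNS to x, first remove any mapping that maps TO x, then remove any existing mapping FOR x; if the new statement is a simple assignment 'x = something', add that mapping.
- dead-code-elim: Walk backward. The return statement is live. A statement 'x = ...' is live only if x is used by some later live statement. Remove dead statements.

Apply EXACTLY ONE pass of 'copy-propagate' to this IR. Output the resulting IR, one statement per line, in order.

Applying copy-propagate statement-by-statement:
  [1] x = 4  (unchanged)
  [2] d = 0  (unchanged)
  [3] b = d  -> b = 0
  [4] u = 9 + x  -> u = 9 + 4
  [5] y = 8  (unchanged)
  [6] return b  -> return 0
Result (6 stmts):
  x = 4
  d = 0
  b = 0
  u = 9 + 4
  y = 8
  return 0

Answer: x = 4
d = 0
b = 0
u = 9 + 4
y = 8
return 0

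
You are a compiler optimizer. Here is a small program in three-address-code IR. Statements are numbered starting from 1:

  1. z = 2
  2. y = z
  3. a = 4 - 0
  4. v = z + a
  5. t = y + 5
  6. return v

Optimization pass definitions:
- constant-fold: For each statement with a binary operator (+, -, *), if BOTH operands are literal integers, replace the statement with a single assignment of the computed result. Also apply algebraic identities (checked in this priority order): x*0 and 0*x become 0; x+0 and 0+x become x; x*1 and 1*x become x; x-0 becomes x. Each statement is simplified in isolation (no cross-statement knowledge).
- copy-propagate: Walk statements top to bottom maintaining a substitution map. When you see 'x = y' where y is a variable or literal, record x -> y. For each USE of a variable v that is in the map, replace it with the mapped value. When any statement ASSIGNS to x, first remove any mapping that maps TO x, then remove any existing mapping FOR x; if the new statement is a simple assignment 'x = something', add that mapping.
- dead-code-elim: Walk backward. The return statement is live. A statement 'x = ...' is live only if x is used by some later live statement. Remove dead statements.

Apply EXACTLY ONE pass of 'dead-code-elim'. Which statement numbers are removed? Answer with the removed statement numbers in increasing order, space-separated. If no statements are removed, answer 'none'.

Backward liveness scan:
Stmt 1 'z = 2': KEEP (z is live); live-in = []
Stmt 2 'y = z': DEAD (y not in live set ['z'])
Stmt 3 'a = 4 - 0': KEEP (a is live); live-in = ['z']
Stmt 4 'v = z + a': KEEP (v is live); live-in = ['a', 'z']
Stmt 5 't = y + 5': DEAD (t not in live set ['v'])
Stmt 6 'return v': KEEP (return); live-in = ['v']
Removed statement numbers: [2, 5]
Surviving IR:
  z = 2
  a = 4 - 0
  v = z + a
  return v

Answer: 2 5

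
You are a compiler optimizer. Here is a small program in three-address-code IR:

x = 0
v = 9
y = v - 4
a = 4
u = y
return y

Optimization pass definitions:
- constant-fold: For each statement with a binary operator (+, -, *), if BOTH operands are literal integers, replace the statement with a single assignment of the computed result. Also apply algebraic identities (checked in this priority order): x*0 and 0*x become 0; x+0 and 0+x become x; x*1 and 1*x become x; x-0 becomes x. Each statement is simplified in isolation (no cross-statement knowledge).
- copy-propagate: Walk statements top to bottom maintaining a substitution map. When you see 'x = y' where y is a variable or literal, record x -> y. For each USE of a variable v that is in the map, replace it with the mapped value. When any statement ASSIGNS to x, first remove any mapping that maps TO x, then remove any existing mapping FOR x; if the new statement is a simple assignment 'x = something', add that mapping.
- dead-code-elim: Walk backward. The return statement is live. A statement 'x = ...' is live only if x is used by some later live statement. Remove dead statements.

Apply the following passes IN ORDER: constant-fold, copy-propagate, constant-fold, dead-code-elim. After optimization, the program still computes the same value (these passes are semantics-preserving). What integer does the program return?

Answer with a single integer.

Answer: 5

Derivation:
Initial IR:
  x = 0
  v = 9
  y = v - 4
  a = 4
  u = y
  return y
After constant-fold (6 stmts):
  x = 0
  v = 9
  y = v - 4
  a = 4
  u = y
  return y
After copy-propagate (6 stmts):
  x = 0
  v = 9
  y = 9 - 4
  a = 4
  u = y
  return y
After constant-fold (6 stmts):
  x = 0
  v = 9
  y = 5
  a = 4
  u = y
  return y
After dead-code-elim (2 stmts):
  y = 5
  return y
Evaluate:
  x = 0  =>  x = 0
  v = 9  =>  v = 9
  y = v - 4  =>  y = 5
  a = 4  =>  a = 4
  u = y  =>  u = 5
  return y = 5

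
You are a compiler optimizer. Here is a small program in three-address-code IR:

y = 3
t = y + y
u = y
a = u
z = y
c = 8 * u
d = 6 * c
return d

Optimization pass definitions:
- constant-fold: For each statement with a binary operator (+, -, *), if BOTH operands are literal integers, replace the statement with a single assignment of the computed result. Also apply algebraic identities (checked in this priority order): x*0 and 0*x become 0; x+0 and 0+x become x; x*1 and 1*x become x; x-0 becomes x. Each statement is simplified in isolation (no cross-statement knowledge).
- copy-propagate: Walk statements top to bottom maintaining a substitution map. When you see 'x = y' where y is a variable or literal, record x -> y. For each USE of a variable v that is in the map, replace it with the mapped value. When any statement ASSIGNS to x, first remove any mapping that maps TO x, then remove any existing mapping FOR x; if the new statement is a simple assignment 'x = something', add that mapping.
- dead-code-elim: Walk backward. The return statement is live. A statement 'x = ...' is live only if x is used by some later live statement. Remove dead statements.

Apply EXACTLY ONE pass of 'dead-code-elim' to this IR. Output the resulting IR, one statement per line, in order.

Answer: y = 3
u = y
c = 8 * u
d = 6 * c
return d

Derivation:
Applying dead-code-elim statement-by-statement:
  [8] return d  -> KEEP (return); live=['d']
  [7] d = 6 * c  -> KEEP; live=['c']
  [6] c = 8 * u  -> KEEP; live=['u']
  [5] z = y  -> DEAD (z not live)
  [4] a = u  -> DEAD (a not live)
  [3] u = y  -> KEEP; live=['y']
  [2] t = y + y  -> DEAD (t not live)
  [1] y = 3  -> KEEP; live=[]
Result (5 stmts):
  y = 3
  u = y
  c = 8 * u
  d = 6 * c
  return d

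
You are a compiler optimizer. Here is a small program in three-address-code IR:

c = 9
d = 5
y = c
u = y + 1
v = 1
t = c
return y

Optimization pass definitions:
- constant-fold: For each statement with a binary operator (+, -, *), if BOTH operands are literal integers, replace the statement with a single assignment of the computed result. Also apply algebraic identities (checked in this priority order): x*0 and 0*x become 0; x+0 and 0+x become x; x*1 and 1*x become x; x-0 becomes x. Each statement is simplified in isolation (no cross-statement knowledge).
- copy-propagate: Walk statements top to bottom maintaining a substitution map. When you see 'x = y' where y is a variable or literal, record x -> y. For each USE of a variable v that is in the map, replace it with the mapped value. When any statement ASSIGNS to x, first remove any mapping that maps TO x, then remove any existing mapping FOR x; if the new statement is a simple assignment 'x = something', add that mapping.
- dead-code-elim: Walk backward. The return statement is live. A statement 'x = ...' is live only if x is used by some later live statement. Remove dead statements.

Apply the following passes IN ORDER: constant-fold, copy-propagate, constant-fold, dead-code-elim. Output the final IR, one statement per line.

Initial IR:
  c = 9
  d = 5
  y = c
  u = y + 1
  v = 1
  t = c
  return y
After constant-fold (7 stmts):
  c = 9
  d = 5
  y = c
  u = y + 1
  v = 1
  t = c
  return y
After copy-propagate (7 stmts):
  c = 9
  d = 5
  y = 9
  u = 9 + 1
  v = 1
  t = 9
  return 9
After constant-fold (7 stmts):
  c = 9
  d = 5
  y = 9
  u = 10
  v = 1
  t = 9
  return 9
After dead-code-elim (1 stmts):
  return 9

Answer: return 9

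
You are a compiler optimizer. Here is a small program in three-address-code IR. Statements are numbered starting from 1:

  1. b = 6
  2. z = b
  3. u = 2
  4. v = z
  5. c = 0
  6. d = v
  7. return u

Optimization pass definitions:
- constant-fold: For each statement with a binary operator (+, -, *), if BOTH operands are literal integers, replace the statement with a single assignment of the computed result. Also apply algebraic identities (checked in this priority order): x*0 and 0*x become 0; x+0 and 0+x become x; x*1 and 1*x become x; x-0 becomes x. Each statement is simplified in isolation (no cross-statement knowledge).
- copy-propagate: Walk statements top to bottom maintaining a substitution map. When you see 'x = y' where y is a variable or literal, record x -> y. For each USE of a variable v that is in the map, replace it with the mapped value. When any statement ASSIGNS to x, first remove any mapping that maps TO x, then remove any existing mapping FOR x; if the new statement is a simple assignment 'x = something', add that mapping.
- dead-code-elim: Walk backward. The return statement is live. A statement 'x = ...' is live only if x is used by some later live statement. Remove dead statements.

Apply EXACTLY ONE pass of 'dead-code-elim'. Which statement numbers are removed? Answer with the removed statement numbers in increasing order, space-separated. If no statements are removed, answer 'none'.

Answer: 1 2 4 5 6

Derivation:
Backward liveness scan:
Stmt 1 'b = 6': DEAD (b not in live set [])
Stmt 2 'z = b': DEAD (z not in live set [])
Stmt 3 'u = 2': KEEP (u is live); live-in = []
Stmt 4 'v = z': DEAD (v not in live set ['u'])
Stmt 5 'c = 0': DEAD (c not in live set ['u'])
Stmt 6 'd = v': DEAD (d not in live set ['u'])
Stmt 7 'return u': KEEP (return); live-in = ['u']
Removed statement numbers: [1, 2, 4, 5, 6]
Surviving IR:
  u = 2
  return u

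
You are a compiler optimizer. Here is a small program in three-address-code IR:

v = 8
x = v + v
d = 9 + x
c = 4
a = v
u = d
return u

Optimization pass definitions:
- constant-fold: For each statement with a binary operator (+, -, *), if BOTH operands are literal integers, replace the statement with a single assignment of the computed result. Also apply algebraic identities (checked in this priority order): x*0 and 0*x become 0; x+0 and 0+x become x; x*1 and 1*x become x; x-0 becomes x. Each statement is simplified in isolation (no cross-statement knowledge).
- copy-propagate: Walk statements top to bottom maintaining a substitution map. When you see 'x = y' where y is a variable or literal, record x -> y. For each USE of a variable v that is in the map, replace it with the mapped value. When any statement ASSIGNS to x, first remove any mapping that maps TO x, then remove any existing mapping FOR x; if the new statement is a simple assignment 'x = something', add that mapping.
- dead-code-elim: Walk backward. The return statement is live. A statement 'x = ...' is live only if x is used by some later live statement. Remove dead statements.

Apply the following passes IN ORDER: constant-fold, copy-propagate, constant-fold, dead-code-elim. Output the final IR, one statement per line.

Initial IR:
  v = 8
  x = v + v
  d = 9 + x
  c = 4
  a = v
  u = d
  return u
After constant-fold (7 stmts):
  v = 8
  x = v + v
  d = 9 + x
  c = 4
  a = v
  u = d
  return u
After copy-propagate (7 stmts):
  v = 8
  x = 8 + 8
  d = 9 + x
  c = 4
  a = 8
  u = d
  return d
After constant-fold (7 stmts):
  v = 8
  x = 16
  d = 9 + x
  c = 4
  a = 8
  u = d
  return d
After dead-code-elim (3 stmts):
  x = 16
  d = 9 + x
  return d

Answer: x = 16
d = 9 + x
return d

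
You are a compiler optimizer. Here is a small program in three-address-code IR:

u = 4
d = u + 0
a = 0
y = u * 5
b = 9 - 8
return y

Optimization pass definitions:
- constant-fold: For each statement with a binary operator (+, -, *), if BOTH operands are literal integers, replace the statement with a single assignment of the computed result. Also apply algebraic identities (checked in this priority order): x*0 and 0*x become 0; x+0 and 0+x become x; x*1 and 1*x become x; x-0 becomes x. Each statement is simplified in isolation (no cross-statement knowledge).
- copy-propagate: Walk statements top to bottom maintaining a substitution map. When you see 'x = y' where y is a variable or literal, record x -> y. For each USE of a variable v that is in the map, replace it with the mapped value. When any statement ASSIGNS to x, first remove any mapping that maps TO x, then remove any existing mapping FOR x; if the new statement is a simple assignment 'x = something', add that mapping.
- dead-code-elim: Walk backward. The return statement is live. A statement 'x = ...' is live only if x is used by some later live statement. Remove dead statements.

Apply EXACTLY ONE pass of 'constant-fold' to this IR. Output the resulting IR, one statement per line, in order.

Answer: u = 4
d = u
a = 0
y = u * 5
b = 1
return y

Derivation:
Applying constant-fold statement-by-statement:
  [1] u = 4  (unchanged)
  [2] d = u + 0  -> d = u
  [3] a = 0  (unchanged)
  [4] y = u * 5  (unchanged)
  [5] b = 9 - 8  -> b = 1
  [6] return y  (unchanged)
Result (6 stmts):
  u = 4
  d = u
  a = 0
  y = u * 5
  b = 1
  return y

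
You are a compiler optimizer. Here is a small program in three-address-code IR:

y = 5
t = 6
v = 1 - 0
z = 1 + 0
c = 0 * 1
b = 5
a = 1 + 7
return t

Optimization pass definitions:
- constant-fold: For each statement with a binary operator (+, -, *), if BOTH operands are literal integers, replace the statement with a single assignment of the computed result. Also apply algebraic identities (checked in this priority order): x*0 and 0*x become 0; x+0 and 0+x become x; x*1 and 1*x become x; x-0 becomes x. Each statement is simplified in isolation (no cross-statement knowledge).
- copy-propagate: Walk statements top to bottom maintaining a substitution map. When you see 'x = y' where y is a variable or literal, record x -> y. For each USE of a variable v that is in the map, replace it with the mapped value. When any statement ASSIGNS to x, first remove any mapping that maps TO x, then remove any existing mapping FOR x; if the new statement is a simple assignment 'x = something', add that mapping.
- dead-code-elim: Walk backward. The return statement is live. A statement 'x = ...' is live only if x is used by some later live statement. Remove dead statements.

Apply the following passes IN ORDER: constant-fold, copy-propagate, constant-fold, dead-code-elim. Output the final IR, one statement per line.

Answer: return 6

Derivation:
Initial IR:
  y = 5
  t = 6
  v = 1 - 0
  z = 1 + 0
  c = 0 * 1
  b = 5
  a = 1 + 7
  return t
After constant-fold (8 stmts):
  y = 5
  t = 6
  v = 1
  z = 1
  c = 0
  b = 5
  a = 8
  return t
After copy-propagate (8 stmts):
  y = 5
  t = 6
  v = 1
  z = 1
  c = 0
  b = 5
  a = 8
  return 6
After constant-fold (8 stmts):
  y = 5
  t = 6
  v = 1
  z = 1
  c = 0
  b = 5
  a = 8
  return 6
After dead-code-elim (1 stmts):
  return 6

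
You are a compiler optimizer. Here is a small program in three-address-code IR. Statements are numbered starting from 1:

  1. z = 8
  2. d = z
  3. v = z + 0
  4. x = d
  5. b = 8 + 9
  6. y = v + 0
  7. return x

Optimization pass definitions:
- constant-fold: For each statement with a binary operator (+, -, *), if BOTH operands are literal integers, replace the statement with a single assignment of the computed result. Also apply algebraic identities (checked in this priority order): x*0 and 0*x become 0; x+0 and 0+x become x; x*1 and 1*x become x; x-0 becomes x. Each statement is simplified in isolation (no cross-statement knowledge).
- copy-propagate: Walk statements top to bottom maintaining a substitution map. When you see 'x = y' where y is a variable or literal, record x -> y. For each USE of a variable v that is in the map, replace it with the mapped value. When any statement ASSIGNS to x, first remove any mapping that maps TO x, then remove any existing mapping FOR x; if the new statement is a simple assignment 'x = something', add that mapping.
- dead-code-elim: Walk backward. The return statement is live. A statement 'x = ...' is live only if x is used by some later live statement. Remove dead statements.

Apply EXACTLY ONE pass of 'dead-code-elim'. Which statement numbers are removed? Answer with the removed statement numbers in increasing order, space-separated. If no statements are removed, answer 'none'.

Backward liveness scan:
Stmt 1 'z = 8': KEEP (z is live); live-in = []
Stmt 2 'd = z': KEEP (d is live); live-in = ['z']
Stmt 3 'v = z + 0': DEAD (v not in live set ['d'])
Stmt 4 'x = d': KEEP (x is live); live-in = ['d']
Stmt 5 'b = 8 + 9': DEAD (b not in live set ['x'])
Stmt 6 'y = v + 0': DEAD (y not in live set ['x'])
Stmt 7 'return x': KEEP (return); live-in = ['x']
Removed statement numbers: [3, 5, 6]
Surviving IR:
  z = 8
  d = z
  x = d
  return x

Answer: 3 5 6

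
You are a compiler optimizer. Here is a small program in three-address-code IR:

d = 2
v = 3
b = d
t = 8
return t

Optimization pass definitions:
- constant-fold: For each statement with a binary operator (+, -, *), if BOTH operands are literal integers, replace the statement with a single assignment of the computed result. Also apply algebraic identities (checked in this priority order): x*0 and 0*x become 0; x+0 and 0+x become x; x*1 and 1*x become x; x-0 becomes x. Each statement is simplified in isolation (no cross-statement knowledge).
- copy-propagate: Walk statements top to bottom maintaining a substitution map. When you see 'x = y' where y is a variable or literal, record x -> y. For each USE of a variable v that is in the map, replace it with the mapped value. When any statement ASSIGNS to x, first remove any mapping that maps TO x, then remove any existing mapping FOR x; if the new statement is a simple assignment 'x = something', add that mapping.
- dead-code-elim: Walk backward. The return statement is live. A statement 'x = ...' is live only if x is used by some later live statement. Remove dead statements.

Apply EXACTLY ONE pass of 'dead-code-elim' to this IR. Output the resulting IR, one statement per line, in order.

Answer: t = 8
return t

Derivation:
Applying dead-code-elim statement-by-statement:
  [5] return t  -> KEEP (return); live=['t']
  [4] t = 8  -> KEEP; live=[]
  [3] b = d  -> DEAD (b not live)
  [2] v = 3  -> DEAD (v not live)
  [1] d = 2  -> DEAD (d not live)
Result (2 stmts):
  t = 8
  return t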